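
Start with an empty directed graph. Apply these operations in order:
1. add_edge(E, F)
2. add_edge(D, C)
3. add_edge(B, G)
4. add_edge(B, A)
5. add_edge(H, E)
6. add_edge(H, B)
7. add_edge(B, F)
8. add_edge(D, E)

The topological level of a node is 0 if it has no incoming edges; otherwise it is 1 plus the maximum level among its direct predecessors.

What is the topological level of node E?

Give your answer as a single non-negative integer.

Answer: 1

Derivation:
Op 1: add_edge(E, F). Edges now: 1
Op 2: add_edge(D, C). Edges now: 2
Op 3: add_edge(B, G). Edges now: 3
Op 4: add_edge(B, A). Edges now: 4
Op 5: add_edge(H, E). Edges now: 5
Op 6: add_edge(H, B). Edges now: 6
Op 7: add_edge(B, F). Edges now: 7
Op 8: add_edge(D, E). Edges now: 8
Compute levels (Kahn BFS):
  sources (in-degree 0): D, H
  process D: level=0
    D->C: in-degree(C)=0, level(C)=1, enqueue
    D->E: in-degree(E)=1, level(E)>=1
  process H: level=0
    H->B: in-degree(B)=0, level(B)=1, enqueue
    H->E: in-degree(E)=0, level(E)=1, enqueue
  process C: level=1
  process B: level=1
    B->A: in-degree(A)=0, level(A)=2, enqueue
    B->F: in-degree(F)=1, level(F)>=2
    B->G: in-degree(G)=0, level(G)=2, enqueue
  process E: level=1
    E->F: in-degree(F)=0, level(F)=2, enqueue
  process A: level=2
  process G: level=2
  process F: level=2
All levels: A:2, B:1, C:1, D:0, E:1, F:2, G:2, H:0
level(E) = 1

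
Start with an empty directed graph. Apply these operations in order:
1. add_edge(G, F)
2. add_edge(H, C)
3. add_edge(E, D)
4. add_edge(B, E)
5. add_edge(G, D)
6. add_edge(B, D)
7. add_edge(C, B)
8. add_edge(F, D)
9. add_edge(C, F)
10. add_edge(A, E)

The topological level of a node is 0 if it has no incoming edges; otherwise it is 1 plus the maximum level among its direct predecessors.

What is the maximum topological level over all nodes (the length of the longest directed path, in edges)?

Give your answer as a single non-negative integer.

Op 1: add_edge(G, F). Edges now: 1
Op 2: add_edge(H, C). Edges now: 2
Op 3: add_edge(E, D). Edges now: 3
Op 4: add_edge(B, E). Edges now: 4
Op 5: add_edge(G, D). Edges now: 5
Op 6: add_edge(B, D). Edges now: 6
Op 7: add_edge(C, B). Edges now: 7
Op 8: add_edge(F, D). Edges now: 8
Op 9: add_edge(C, F). Edges now: 9
Op 10: add_edge(A, E). Edges now: 10
Compute levels (Kahn BFS):
  sources (in-degree 0): A, G, H
  process A: level=0
    A->E: in-degree(E)=1, level(E)>=1
  process G: level=0
    G->D: in-degree(D)=3, level(D)>=1
    G->F: in-degree(F)=1, level(F)>=1
  process H: level=0
    H->C: in-degree(C)=0, level(C)=1, enqueue
  process C: level=1
    C->B: in-degree(B)=0, level(B)=2, enqueue
    C->F: in-degree(F)=0, level(F)=2, enqueue
  process B: level=2
    B->D: in-degree(D)=2, level(D)>=3
    B->E: in-degree(E)=0, level(E)=3, enqueue
  process F: level=2
    F->D: in-degree(D)=1, level(D)>=3
  process E: level=3
    E->D: in-degree(D)=0, level(D)=4, enqueue
  process D: level=4
All levels: A:0, B:2, C:1, D:4, E:3, F:2, G:0, H:0
max level = 4

Answer: 4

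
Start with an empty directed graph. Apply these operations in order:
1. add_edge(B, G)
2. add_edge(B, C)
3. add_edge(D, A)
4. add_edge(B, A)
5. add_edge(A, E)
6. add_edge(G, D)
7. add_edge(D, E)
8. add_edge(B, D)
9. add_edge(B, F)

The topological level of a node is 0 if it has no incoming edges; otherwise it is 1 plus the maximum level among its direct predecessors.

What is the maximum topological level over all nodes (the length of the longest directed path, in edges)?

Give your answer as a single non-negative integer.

Answer: 4

Derivation:
Op 1: add_edge(B, G). Edges now: 1
Op 2: add_edge(B, C). Edges now: 2
Op 3: add_edge(D, A). Edges now: 3
Op 4: add_edge(B, A). Edges now: 4
Op 5: add_edge(A, E). Edges now: 5
Op 6: add_edge(G, D). Edges now: 6
Op 7: add_edge(D, E). Edges now: 7
Op 8: add_edge(B, D). Edges now: 8
Op 9: add_edge(B, F). Edges now: 9
Compute levels (Kahn BFS):
  sources (in-degree 0): B
  process B: level=0
    B->A: in-degree(A)=1, level(A)>=1
    B->C: in-degree(C)=0, level(C)=1, enqueue
    B->D: in-degree(D)=1, level(D)>=1
    B->F: in-degree(F)=0, level(F)=1, enqueue
    B->G: in-degree(G)=0, level(G)=1, enqueue
  process C: level=1
  process F: level=1
  process G: level=1
    G->D: in-degree(D)=0, level(D)=2, enqueue
  process D: level=2
    D->A: in-degree(A)=0, level(A)=3, enqueue
    D->E: in-degree(E)=1, level(E)>=3
  process A: level=3
    A->E: in-degree(E)=0, level(E)=4, enqueue
  process E: level=4
All levels: A:3, B:0, C:1, D:2, E:4, F:1, G:1
max level = 4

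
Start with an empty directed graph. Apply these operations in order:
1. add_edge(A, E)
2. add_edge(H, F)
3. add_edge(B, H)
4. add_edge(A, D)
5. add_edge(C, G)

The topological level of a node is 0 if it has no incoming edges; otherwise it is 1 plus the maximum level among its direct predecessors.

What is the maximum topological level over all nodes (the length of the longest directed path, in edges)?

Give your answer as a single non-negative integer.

Answer: 2

Derivation:
Op 1: add_edge(A, E). Edges now: 1
Op 2: add_edge(H, F). Edges now: 2
Op 3: add_edge(B, H). Edges now: 3
Op 4: add_edge(A, D). Edges now: 4
Op 5: add_edge(C, G). Edges now: 5
Compute levels (Kahn BFS):
  sources (in-degree 0): A, B, C
  process A: level=0
    A->D: in-degree(D)=0, level(D)=1, enqueue
    A->E: in-degree(E)=0, level(E)=1, enqueue
  process B: level=0
    B->H: in-degree(H)=0, level(H)=1, enqueue
  process C: level=0
    C->G: in-degree(G)=0, level(G)=1, enqueue
  process D: level=1
  process E: level=1
  process H: level=1
    H->F: in-degree(F)=0, level(F)=2, enqueue
  process G: level=1
  process F: level=2
All levels: A:0, B:0, C:0, D:1, E:1, F:2, G:1, H:1
max level = 2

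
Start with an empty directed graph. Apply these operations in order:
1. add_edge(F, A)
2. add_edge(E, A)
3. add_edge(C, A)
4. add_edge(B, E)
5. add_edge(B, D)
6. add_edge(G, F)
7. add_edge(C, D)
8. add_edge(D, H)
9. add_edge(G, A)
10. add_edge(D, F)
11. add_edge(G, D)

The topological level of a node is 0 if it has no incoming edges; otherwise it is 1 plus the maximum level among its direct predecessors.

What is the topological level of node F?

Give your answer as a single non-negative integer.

Op 1: add_edge(F, A). Edges now: 1
Op 2: add_edge(E, A). Edges now: 2
Op 3: add_edge(C, A). Edges now: 3
Op 4: add_edge(B, E). Edges now: 4
Op 5: add_edge(B, D). Edges now: 5
Op 6: add_edge(G, F). Edges now: 6
Op 7: add_edge(C, D). Edges now: 7
Op 8: add_edge(D, H). Edges now: 8
Op 9: add_edge(G, A). Edges now: 9
Op 10: add_edge(D, F). Edges now: 10
Op 11: add_edge(G, D). Edges now: 11
Compute levels (Kahn BFS):
  sources (in-degree 0): B, C, G
  process B: level=0
    B->D: in-degree(D)=2, level(D)>=1
    B->E: in-degree(E)=0, level(E)=1, enqueue
  process C: level=0
    C->A: in-degree(A)=3, level(A)>=1
    C->D: in-degree(D)=1, level(D)>=1
  process G: level=0
    G->A: in-degree(A)=2, level(A)>=1
    G->D: in-degree(D)=0, level(D)=1, enqueue
    G->F: in-degree(F)=1, level(F)>=1
  process E: level=1
    E->A: in-degree(A)=1, level(A)>=2
  process D: level=1
    D->F: in-degree(F)=0, level(F)=2, enqueue
    D->H: in-degree(H)=0, level(H)=2, enqueue
  process F: level=2
    F->A: in-degree(A)=0, level(A)=3, enqueue
  process H: level=2
  process A: level=3
All levels: A:3, B:0, C:0, D:1, E:1, F:2, G:0, H:2
level(F) = 2

Answer: 2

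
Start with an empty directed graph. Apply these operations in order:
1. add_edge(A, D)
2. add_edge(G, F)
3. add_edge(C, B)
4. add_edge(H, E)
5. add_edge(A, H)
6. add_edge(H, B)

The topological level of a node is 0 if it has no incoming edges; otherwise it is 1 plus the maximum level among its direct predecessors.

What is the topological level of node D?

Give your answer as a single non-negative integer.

Answer: 1

Derivation:
Op 1: add_edge(A, D). Edges now: 1
Op 2: add_edge(G, F). Edges now: 2
Op 3: add_edge(C, B). Edges now: 3
Op 4: add_edge(H, E). Edges now: 4
Op 5: add_edge(A, H). Edges now: 5
Op 6: add_edge(H, B). Edges now: 6
Compute levels (Kahn BFS):
  sources (in-degree 0): A, C, G
  process A: level=0
    A->D: in-degree(D)=0, level(D)=1, enqueue
    A->H: in-degree(H)=0, level(H)=1, enqueue
  process C: level=0
    C->B: in-degree(B)=1, level(B)>=1
  process G: level=0
    G->F: in-degree(F)=0, level(F)=1, enqueue
  process D: level=1
  process H: level=1
    H->B: in-degree(B)=0, level(B)=2, enqueue
    H->E: in-degree(E)=0, level(E)=2, enqueue
  process F: level=1
  process B: level=2
  process E: level=2
All levels: A:0, B:2, C:0, D:1, E:2, F:1, G:0, H:1
level(D) = 1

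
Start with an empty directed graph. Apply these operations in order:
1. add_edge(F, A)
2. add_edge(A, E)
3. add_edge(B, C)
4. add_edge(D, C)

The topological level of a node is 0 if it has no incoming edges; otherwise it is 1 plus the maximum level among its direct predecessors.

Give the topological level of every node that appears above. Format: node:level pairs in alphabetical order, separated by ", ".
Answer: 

Answer: A:1, B:0, C:1, D:0, E:2, F:0

Derivation:
Op 1: add_edge(F, A). Edges now: 1
Op 2: add_edge(A, E). Edges now: 2
Op 3: add_edge(B, C). Edges now: 3
Op 4: add_edge(D, C). Edges now: 4
Compute levels (Kahn BFS):
  sources (in-degree 0): B, D, F
  process B: level=0
    B->C: in-degree(C)=1, level(C)>=1
  process D: level=0
    D->C: in-degree(C)=0, level(C)=1, enqueue
  process F: level=0
    F->A: in-degree(A)=0, level(A)=1, enqueue
  process C: level=1
  process A: level=1
    A->E: in-degree(E)=0, level(E)=2, enqueue
  process E: level=2
All levels: A:1, B:0, C:1, D:0, E:2, F:0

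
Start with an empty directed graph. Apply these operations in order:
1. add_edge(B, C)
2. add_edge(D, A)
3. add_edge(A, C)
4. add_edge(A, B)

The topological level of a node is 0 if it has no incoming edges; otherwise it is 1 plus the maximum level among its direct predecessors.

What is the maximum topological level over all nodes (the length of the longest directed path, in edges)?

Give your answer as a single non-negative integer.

Answer: 3

Derivation:
Op 1: add_edge(B, C). Edges now: 1
Op 2: add_edge(D, A). Edges now: 2
Op 3: add_edge(A, C). Edges now: 3
Op 4: add_edge(A, B). Edges now: 4
Compute levels (Kahn BFS):
  sources (in-degree 0): D
  process D: level=0
    D->A: in-degree(A)=0, level(A)=1, enqueue
  process A: level=1
    A->B: in-degree(B)=0, level(B)=2, enqueue
    A->C: in-degree(C)=1, level(C)>=2
  process B: level=2
    B->C: in-degree(C)=0, level(C)=3, enqueue
  process C: level=3
All levels: A:1, B:2, C:3, D:0
max level = 3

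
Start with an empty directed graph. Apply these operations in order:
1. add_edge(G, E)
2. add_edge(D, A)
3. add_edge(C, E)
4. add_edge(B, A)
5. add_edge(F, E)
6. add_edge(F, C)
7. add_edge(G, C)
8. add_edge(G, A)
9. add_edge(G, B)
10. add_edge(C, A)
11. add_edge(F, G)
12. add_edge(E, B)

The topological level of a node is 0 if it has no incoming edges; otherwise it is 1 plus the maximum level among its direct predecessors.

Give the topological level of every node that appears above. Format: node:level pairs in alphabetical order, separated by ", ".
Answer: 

Answer: A:5, B:4, C:2, D:0, E:3, F:0, G:1

Derivation:
Op 1: add_edge(G, E). Edges now: 1
Op 2: add_edge(D, A). Edges now: 2
Op 3: add_edge(C, E). Edges now: 3
Op 4: add_edge(B, A). Edges now: 4
Op 5: add_edge(F, E). Edges now: 5
Op 6: add_edge(F, C). Edges now: 6
Op 7: add_edge(G, C). Edges now: 7
Op 8: add_edge(G, A). Edges now: 8
Op 9: add_edge(G, B). Edges now: 9
Op 10: add_edge(C, A). Edges now: 10
Op 11: add_edge(F, G). Edges now: 11
Op 12: add_edge(E, B). Edges now: 12
Compute levels (Kahn BFS):
  sources (in-degree 0): D, F
  process D: level=0
    D->A: in-degree(A)=3, level(A)>=1
  process F: level=0
    F->C: in-degree(C)=1, level(C)>=1
    F->E: in-degree(E)=2, level(E)>=1
    F->G: in-degree(G)=0, level(G)=1, enqueue
  process G: level=1
    G->A: in-degree(A)=2, level(A)>=2
    G->B: in-degree(B)=1, level(B)>=2
    G->C: in-degree(C)=0, level(C)=2, enqueue
    G->E: in-degree(E)=1, level(E)>=2
  process C: level=2
    C->A: in-degree(A)=1, level(A)>=3
    C->E: in-degree(E)=0, level(E)=3, enqueue
  process E: level=3
    E->B: in-degree(B)=0, level(B)=4, enqueue
  process B: level=4
    B->A: in-degree(A)=0, level(A)=5, enqueue
  process A: level=5
All levels: A:5, B:4, C:2, D:0, E:3, F:0, G:1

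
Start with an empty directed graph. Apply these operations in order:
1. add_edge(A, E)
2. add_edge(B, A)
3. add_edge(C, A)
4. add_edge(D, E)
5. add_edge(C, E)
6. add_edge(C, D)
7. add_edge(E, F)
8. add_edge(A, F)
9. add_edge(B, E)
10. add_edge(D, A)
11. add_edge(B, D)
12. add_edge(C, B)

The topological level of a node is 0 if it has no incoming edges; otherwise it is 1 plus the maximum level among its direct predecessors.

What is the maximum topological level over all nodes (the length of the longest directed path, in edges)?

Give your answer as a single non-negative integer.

Op 1: add_edge(A, E). Edges now: 1
Op 2: add_edge(B, A). Edges now: 2
Op 3: add_edge(C, A). Edges now: 3
Op 4: add_edge(D, E). Edges now: 4
Op 5: add_edge(C, E). Edges now: 5
Op 6: add_edge(C, D). Edges now: 6
Op 7: add_edge(E, F). Edges now: 7
Op 8: add_edge(A, F). Edges now: 8
Op 9: add_edge(B, E). Edges now: 9
Op 10: add_edge(D, A). Edges now: 10
Op 11: add_edge(B, D). Edges now: 11
Op 12: add_edge(C, B). Edges now: 12
Compute levels (Kahn BFS):
  sources (in-degree 0): C
  process C: level=0
    C->A: in-degree(A)=2, level(A)>=1
    C->B: in-degree(B)=0, level(B)=1, enqueue
    C->D: in-degree(D)=1, level(D)>=1
    C->E: in-degree(E)=3, level(E)>=1
  process B: level=1
    B->A: in-degree(A)=1, level(A)>=2
    B->D: in-degree(D)=0, level(D)=2, enqueue
    B->E: in-degree(E)=2, level(E)>=2
  process D: level=2
    D->A: in-degree(A)=0, level(A)=3, enqueue
    D->E: in-degree(E)=1, level(E)>=3
  process A: level=3
    A->E: in-degree(E)=0, level(E)=4, enqueue
    A->F: in-degree(F)=1, level(F)>=4
  process E: level=4
    E->F: in-degree(F)=0, level(F)=5, enqueue
  process F: level=5
All levels: A:3, B:1, C:0, D:2, E:4, F:5
max level = 5

Answer: 5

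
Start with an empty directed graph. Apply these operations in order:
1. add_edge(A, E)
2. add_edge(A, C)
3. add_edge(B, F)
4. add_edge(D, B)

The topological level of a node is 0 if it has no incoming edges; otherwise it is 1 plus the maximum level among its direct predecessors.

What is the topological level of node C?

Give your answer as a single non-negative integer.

Op 1: add_edge(A, E). Edges now: 1
Op 2: add_edge(A, C). Edges now: 2
Op 3: add_edge(B, F). Edges now: 3
Op 4: add_edge(D, B). Edges now: 4
Compute levels (Kahn BFS):
  sources (in-degree 0): A, D
  process A: level=0
    A->C: in-degree(C)=0, level(C)=1, enqueue
    A->E: in-degree(E)=0, level(E)=1, enqueue
  process D: level=0
    D->B: in-degree(B)=0, level(B)=1, enqueue
  process C: level=1
  process E: level=1
  process B: level=1
    B->F: in-degree(F)=0, level(F)=2, enqueue
  process F: level=2
All levels: A:0, B:1, C:1, D:0, E:1, F:2
level(C) = 1

Answer: 1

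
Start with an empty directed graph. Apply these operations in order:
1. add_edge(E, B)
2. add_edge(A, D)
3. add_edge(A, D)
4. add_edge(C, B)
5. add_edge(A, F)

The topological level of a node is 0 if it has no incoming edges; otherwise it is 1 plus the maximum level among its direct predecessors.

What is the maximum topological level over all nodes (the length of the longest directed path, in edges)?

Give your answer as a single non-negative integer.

Answer: 1

Derivation:
Op 1: add_edge(E, B). Edges now: 1
Op 2: add_edge(A, D). Edges now: 2
Op 3: add_edge(A, D) (duplicate, no change). Edges now: 2
Op 4: add_edge(C, B). Edges now: 3
Op 5: add_edge(A, F). Edges now: 4
Compute levels (Kahn BFS):
  sources (in-degree 0): A, C, E
  process A: level=0
    A->D: in-degree(D)=0, level(D)=1, enqueue
    A->F: in-degree(F)=0, level(F)=1, enqueue
  process C: level=0
    C->B: in-degree(B)=1, level(B)>=1
  process E: level=0
    E->B: in-degree(B)=0, level(B)=1, enqueue
  process D: level=1
  process F: level=1
  process B: level=1
All levels: A:0, B:1, C:0, D:1, E:0, F:1
max level = 1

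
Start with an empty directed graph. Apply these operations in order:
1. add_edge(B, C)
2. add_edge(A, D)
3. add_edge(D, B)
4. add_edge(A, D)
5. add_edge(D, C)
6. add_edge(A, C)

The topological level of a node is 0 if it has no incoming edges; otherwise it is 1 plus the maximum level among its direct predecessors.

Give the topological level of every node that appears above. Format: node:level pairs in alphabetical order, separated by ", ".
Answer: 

Answer: A:0, B:2, C:3, D:1

Derivation:
Op 1: add_edge(B, C). Edges now: 1
Op 2: add_edge(A, D). Edges now: 2
Op 3: add_edge(D, B). Edges now: 3
Op 4: add_edge(A, D) (duplicate, no change). Edges now: 3
Op 5: add_edge(D, C). Edges now: 4
Op 6: add_edge(A, C). Edges now: 5
Compute levels (Kahn BFS):
  sources (in-degree 0): A
  process A: level=0
    A->C: in-degree(C)=2, level(C)>=1
    A->D: in-degree(D)=0, level(D)=1, enqueue
  process D: level=1
    D->B: in-degree(B)=0, level(B)=2, enqueue
    D->C: in-degree(C)=1, level(C)>=2
  process B: level=2
    B->C: in-degree(C)=0, level(C)=3, enqueue
  process C: level=3
All levels: A:0, B:2, C:3, D:1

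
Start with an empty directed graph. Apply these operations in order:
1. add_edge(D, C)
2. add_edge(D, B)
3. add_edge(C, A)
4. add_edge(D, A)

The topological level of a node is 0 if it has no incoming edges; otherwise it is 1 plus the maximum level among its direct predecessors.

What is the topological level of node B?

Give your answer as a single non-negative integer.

Op 1: add_edge(D, C). Edges now: 1
Op 2: add_edge(D, B). Edges now: 2
Op 3: add_edge(C, A). Edges now: 3
Op 4: add_edge(D, A). Edges now: 4
Compute levels (Kahn BFS):
  sources (in-degree 0): D
  process D: level=0
    D->A: in-degree(A)=1, level(A)>=1
    D->B: in-degree(B)=0, level(B)=1, enqueue
    D->C: in-degree(C)=0, level(C)=1, enqueue
  process B: level=1
  process C: level=1
    C->A: in-degree(A)=0, level(A)=2, enqueue
  process A: level=2
All levels: A:2, B:1, C:1, D:0
level(B) = 1

Answer: 1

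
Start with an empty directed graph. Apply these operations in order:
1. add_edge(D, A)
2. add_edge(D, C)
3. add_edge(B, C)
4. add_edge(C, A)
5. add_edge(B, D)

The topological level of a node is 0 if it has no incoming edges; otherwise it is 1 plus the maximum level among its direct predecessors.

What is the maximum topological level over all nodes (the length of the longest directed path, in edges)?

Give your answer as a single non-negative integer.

Op 1: add_edge(D, A). Edges now: 1
Op 2: add_edge(D, C). Edges now: 2
Op 3: add_edge(B, C). Edges now: 3
Op 4: add_edge(C, A). Edges now: 4
Op 5: add_edge(B, D). Edges now: 5
Compute levels (Kahn BFS):
  sources (in-degree 0): B
  process B: level=0
    B->C: in-degree(C)=1, level(C)>=1
    B->D: in-degree(D)=0, level(D)=1, enqueue
  process D: level=1
    D->A: in-degree(A)=1, level(A)>=2
    D->C: in-degree(C)=0, level(C)=2, enqueue
  process C: level=2
    C->A: in-degree(A)=0, level(A)=3, enqueue
  process A: level=3
All levels: A:3, B:0, C:2, D:1
max level = 3

Answer: 3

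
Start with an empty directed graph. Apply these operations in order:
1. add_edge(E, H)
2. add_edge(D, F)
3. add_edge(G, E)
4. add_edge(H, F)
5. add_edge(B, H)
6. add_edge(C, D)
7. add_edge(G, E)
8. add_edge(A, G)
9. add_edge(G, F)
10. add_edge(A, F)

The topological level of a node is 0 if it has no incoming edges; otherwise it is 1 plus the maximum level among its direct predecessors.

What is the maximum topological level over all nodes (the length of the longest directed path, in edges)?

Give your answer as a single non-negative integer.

Answer: 4

Derivation:
Op 1: add_edge(E, H). Edges now: 1
Op 2: add_edge(D, F). Edges now: 2
Op 3: add_edge(G, E). Edges now: 3
Op 4: add_edge(H, F). Edges now: 4
Op 5: add_edge(B, H). Edges now: 5
Op 6: add_edge(C, D). Edges now: 6
Op 7: add_edge(G, E) (duplicate, no change). Edges now: 6
Op 8: add_edge(A, G). Edges now: 7
Op 9: add_edge(G, F). Edges now: 8
Op 10: add_edge(A, F). Edges now: 9
Compute levels (Kahn BFS):
  sources (in-degree 0): A, B, C
  process A: level=0
    A->F: in-degree(F)=3, level(F)>=1
    A->G: in-degree(G)=0, level(G)=1, enqueue
  process B: level=0
    B->H: in-degree(H)=1, level(H)>=1
  process C: level=0
    C->D: in-degree(D)=0, level(D)=1, enqueue
  process G: level=1
    G->E: in-degree(E)=0, level(E)=2, enqueue
    G->F: in-degree(F)=2, level(F)>=2
  process D: level=1
    D->F: in-degree(F)=1, level(F)>=2
  process E: level=2
    E->H: in-degree(H)=0, level(H)=3, enqueue
  process H: level=3
    H->F: in-degree(F)=0, level(F)=4, enqueue
  process F: level=4
All levels: A:0, B:0, C:0, D:1, E:2, F:4, G:1, H:3
max level = 4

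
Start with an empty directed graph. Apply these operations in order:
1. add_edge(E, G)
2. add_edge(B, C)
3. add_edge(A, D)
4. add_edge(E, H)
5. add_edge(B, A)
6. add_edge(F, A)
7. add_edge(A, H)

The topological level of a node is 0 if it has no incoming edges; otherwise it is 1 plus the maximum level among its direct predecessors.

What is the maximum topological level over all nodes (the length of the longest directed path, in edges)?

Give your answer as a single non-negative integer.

Op 1: add_edge(E, G). Edges now: 1
Op 2: add_edge(B, C). Edges now: 2
Op 3: add_edge(A, D). Edges now: 3
Op 4: add_edge(E, H). Edges now: 4
Op 5: add_edge(B, A). Edges now: 5
Op 6: add_edge(F, A). Edges now: 6
Op 7: add_edge(A, H). Edges now: 7
Compute levels (Kahn BFS):
  sources (in-degree 0): B, E, F
  process B: level=0
    B->A: in-degree(A)=1, level(A)>=1
    B->C: in-degree(C)=0, level(C)=1, enqueue
  process E: level=0
    E->G: in-degree(G)=0, level(G)=1, enqueue
    E->H: in-degree(H)=1, level(H)>=1
  process F: level=0
    F->A: in-degree(A)=0, level(A)=1, enqueue
  process C: level=1
  process G: level=1
  process A: level=1
    A->D: in-degree(D)=0, level(D)=2, enqueue
    A->H: in-degree(H)=0, level(H)=2, enqueue
  process D: level=2
  process H: level=2
All levels: A:1, B:0, C:1, D:2, E:0, F:0, G:1, H:2
max level = 2

Answer: 2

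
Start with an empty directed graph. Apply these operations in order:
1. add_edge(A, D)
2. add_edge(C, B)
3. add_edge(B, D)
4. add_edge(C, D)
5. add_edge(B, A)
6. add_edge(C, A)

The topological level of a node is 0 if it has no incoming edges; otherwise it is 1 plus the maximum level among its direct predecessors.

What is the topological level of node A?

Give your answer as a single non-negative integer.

Answer: 2

Derivation:
Op 1: add_edge(A, D). Edges now: 1
Op 2: add_edge(C, B). Edges now: 2
Op 3: add_edge(B, D). Edges now: 3
Op 4: add_edge(C, D). Edges now: 4
Op 5: add_edge(B, A). Edges now: 5
Op 6: add_edge(C, A). Edges now: 6
Compute levels (Kahn BFS):
  sources (in-degree 0): C
  process C: level=0
    C->A: in-degree(A)=1, level(A)>=1
    C->B: in-degree(B)=0, level(B)=1, enqueue
    C->D: in-degree(D)=2, level(D)>=1
  process B: level=1
    B->A: in-degree(A)=0, level(A)=2, enqueue
    B->D: in-degree(D)=1, level(D)>=2
  process A: level=2
    A->D: in-degree(D)=0, level(D)=3, enqueue
  process D: level=3
All levels: A:2, B:1, C:0, D:3
level(A) = 2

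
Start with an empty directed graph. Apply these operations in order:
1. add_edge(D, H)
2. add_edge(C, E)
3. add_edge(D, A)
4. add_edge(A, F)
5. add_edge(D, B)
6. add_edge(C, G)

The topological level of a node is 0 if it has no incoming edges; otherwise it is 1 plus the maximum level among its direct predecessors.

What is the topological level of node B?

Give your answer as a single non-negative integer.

Answer: 1

Derivation:
Op 1: add_edge(D, H). Edges now: 1
Op 2: add_edge(C, E). Edges now: 2
Op 3: add_edge(D, A). Edges now: 3
Op 4: add_edge(A, F). Edges now: 4
Op 5: add_edge(D, B). Edges now: 5
Op 6: add_edge(C, G). Edges now: 6
Compute levels (Kahn BFS):
  sources (in-degree 0): C, D
  process C: level=0
    C->E: in-degree(E)=0, level(E)=1, enqueue
    C->G: in-degree(G)=0, level(G)=1, enqueue
  process D: level=0
    D->A: in-degree(A)=0, level(A)=1, enqueue
    D->B: in-degree(B)=0, level(B)=1, enqueue
    D->H: in-degree(H)=0, level(H)=1, enqueue
  process E: level=1
  process G: level=1
  process A: level=1
    A->F: in-degree(F)=0, level(F)=2, enqueue
  process B: level=1
  process H: level=1
  process F: level=2
All levels: A:1, B:1, C:0, D:0, E:1, F:2, G:1, H:1
level(B) = 1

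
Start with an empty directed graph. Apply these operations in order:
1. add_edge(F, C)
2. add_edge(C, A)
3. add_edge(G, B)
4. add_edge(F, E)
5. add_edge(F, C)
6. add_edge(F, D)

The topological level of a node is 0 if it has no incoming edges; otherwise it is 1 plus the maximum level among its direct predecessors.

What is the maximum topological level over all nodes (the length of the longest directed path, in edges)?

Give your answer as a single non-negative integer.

Op 1: add_edge(F, C). Edges now: 1
Op 2: add_edge(C, A). Edges now: 2
Op 3: add_edge(G, B). Edges now: 3
Op 4: add_edge(F, E). Edges now: 4
Op 5: add_edge(F, C) (duplicate, no change). Edges now: 4
Op 6: add_edge(F, D). Edges now: 5
Compute levels (Kahn BFS):
  sources (in-degree 0): F, G
  process F: level=0
    F->C: in-degree(C)=0, level(C)=1, enqueue
    F->D: in-degree(D)=0, level(D)=1, enqueue
    F->E: in-degree(E)=0, level(E)=1, enqueue
  process G: level=0
    G->B: in-degree(B)=0, level(B)=1, enqueue
  process C: level=1
    C->A: in-degree(A)=0, level(A)=2, enqueue
  process D: level=1
  process E: level=1
  process B: level=1
  process A: level=2
All levels: A:2, B:1, C:1, D:1, E:1, F:0, G:0
max level = 2

Answer: 2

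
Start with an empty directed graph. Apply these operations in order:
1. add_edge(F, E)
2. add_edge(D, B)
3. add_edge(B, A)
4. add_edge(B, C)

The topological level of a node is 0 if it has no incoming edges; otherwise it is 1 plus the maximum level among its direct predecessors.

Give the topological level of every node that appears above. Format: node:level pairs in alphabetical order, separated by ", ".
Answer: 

Op 1: add_edge(F, E). Edges now: 1
Op 2: add_edge(D, B). Edges now: 2
Op 3: add_edge(B, A). Edges now: 3
Op 4: add_edge(B, C). Edges now: 4
Compute levels (Kahn BFS):
  sources (in-degree 0): D, F
  process D: level=0
    D->B: in-degree(B)=0, level(B)=1, enqueue
  process F: level=0
    F->E: in-degree(E)=0, level(E)=1, enqueue
  process B: level=1
    B->A: in-degree(A)=0, level(A)=2, enqueue
    B->C: in-degree(C)=0, level(C)=2, enqueue
  process E: level=1
  process A: level=2
  process C: level=2
All levels: A:2, B:1, C:2, D:0, E:1, F:0

Answer: A:2, B:1, C:2, D:0, E:1, F:0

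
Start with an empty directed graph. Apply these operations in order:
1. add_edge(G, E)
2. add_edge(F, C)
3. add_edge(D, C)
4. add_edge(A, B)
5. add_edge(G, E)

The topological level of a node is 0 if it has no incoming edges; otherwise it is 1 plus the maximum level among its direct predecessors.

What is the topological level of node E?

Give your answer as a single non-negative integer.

Op 1: add_edge(G, E). Edges now: 1
Op 2: add_edge(F, C). Edges now: 2
Op 3: add_edge(D, C). Edges now: 3
Op 4: add_edge(A, B). Edges now: 4
Op 5: add_edge(G, E) (duplicate, no change). Edges now: 4
Compute levels (Kahn BFS):
  sources (in-degree 0): A, D, F, G
  process A: level=0
    A->B: in-degree(B)=0, level(B)=1, enqueue
  process D: level=0
    D->C: in-degree(C)=1, level(C)>=1
  process F: level=0
    F->C: in-degree(C)=0, level(C)=1, enqueue
  process G: level=0
    G->E: in-degree(E)=0, level(E)=1, enqueue
  process B: level=1
  process C: level=1
  process E: level=1
All levels: A:0, B:1, C:1, D:0, E:1, F:0, G:0
level(E) = 1

Answer: 1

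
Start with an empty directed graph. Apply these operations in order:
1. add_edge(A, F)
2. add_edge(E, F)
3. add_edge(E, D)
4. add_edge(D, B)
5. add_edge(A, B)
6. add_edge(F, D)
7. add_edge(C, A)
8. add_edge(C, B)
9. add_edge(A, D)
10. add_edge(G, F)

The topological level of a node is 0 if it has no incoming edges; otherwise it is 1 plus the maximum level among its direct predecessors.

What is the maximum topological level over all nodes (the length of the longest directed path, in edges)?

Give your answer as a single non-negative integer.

Answer: 4

Derivation:
Op 1: add_edge(A, F). Edges now: 1
Op 2: add_edge(E, F). Edges now: 2
Op 3: add_edge(E, D). Edges now: 3
Op 4: add_edge(D, B). Edges now: 4
Op 5: add_edge(A, B). Edges now: 5
Op 6: add_edge(F, D). Edges now: 6
Op 7: add_edge(C, A). Edges now: 7
Op 8: add_edge(C, B). Edges now: 8
Op 9: add_edge(A, D). Edges now: 9
Op 10: add_edge(G, F). Edges now: 10
Compute levels (Kahn BFS):
  sources (in-degree 0): C, E, G
  process C: level=0
    C->A: in-degree(A)=0, level(A)=1, enqueue
    C->B: in-degree(B)=2, level(B)>=1
  process E: level=0
    E->D: in-degree(D)=2, level(D)>=1
    E->F: in-degree(F)=2, level(F)>=1
  process G: level=0
    G->F: in-degree(F)=1, level(F)>=1
  process A: level=1
    A->B: in-degree(B)=1, level(B)>=2
    A->D: in-degree(D)=1, level(D)>=2
    A->F: in-degree(F)=0, level(F)=2, enqueue
  process F: level=2
    F->D: in-degree(D)=0, level(D)=3, enqueue
  process D: level=3
    D->B: in-degree(B)=0, level(B)=4, enqueue
  process B: level=4
All levels: A:1, B:4, C:0, D:3, E:0, F:2, G:0
max level = 4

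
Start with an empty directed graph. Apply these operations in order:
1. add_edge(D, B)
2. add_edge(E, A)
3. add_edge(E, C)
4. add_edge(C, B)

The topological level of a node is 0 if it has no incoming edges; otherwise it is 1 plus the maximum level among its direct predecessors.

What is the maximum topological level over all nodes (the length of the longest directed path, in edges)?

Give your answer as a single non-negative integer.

Answer: 2

Derivation:
Op 1: add_edge(D, B). Edges now: 1
Op 2: add_edge(E, A). Edges now: 2
Op 3: add_edge(E, C). Edges now: 3
Op 4: add_edge(C, B). Edges now: 4
Compute levels (Kahn BFS):
  sources (in-degree 0): D, E
  process D: level=0
    D->B: in-degree(B)=1, level(B)>=1
  process E: level=0
    E->A: in-degree(A)=0, level(A)=1, enqueue
    E->C: in-degree(C)=0, level(C)=1, enqueue
  process A: level=1
  process C: level=1
    C->B: in-degree(B)=0, level(B)=2, enqueue
  process B: level=2
All levels: A:1, B:2, C:1, D:0, E:0
max level = 2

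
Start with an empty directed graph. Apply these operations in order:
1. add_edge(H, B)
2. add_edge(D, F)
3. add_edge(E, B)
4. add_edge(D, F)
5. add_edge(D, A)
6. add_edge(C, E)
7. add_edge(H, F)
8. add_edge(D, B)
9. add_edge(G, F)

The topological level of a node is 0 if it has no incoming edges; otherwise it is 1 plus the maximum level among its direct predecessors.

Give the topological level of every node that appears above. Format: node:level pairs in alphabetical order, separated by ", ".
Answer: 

Answer: A:1, B:2, C:0, D:0, E:1, F:1, G:0, H:0

Derivation:
Op 1: add_edge(H, B). Edges now: 1
Op 2: add_edge(D, F). Edges now: 2
Op 3: add_edge(E, B). Edges now: 3
Op 4: add_edge(D, F) (duplicate, no change). Edges now: 3
Op 5: add_edge(D, A). Edges now: 4
Op 6: add_edge(C, E). Edges now: 5
Op 7: add_edge(H, F). Edges now: 6
Op 8: add_edge(D, B). Edges now: 7
Op 9: add_edge(G, F). Edges now: 8
Compute levels (Kahn BFS):
  sources (in-degree 0): C, D, G, H
  process C: level=0
    C->E: in-degree(E)=0, level(E)=1, enqueue
  process D: level=0
    D->A: in-degree(A)=0, level(A)=1, enqueue
    D->B: in-degree(B)=2, level(B)>=1
    D->F: in-degree(F)=2, level(F)>=1
  process G: level=0
    G->F: in-degree(F)=1, level(F)>=1
  process H: level=0
    H->B: in-degree(B)=1, level(B)>=1
    H->F: in-degree(F)=0, level(F)=1, enqueue
  process E: level=1
    E->B: in-degree(B)=0, level(B)=2, enqueue
  process A: level=1
  process F: level=1
  process B: level=2
All levels: A:1, B:2, C:0, D:0, E:1, F:1, G:0, H:0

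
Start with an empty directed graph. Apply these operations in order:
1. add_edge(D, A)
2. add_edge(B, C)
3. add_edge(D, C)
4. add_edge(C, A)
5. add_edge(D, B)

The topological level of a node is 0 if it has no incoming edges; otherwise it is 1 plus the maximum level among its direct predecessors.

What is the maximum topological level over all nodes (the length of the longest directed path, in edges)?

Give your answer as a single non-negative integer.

Answer: 3

Derivation:
Op 1: add_edge(D, A). Edges now: 1
Op 2: add_edge(B, C). Edges now: 2
Op 3: add_edge(D, C). Edges now: 3
Op 4: add_edge(C, A). Edges now: 4
Op 5: add_edge(D, B). Edges now: 5
Compute levels (Kahn BFS):
  sources (in-degree 0): D
  process D: level=0
    D->A: in-degree(A)=1, level(A)>=1
    D->B: in-degree(B)=0, level(B)=1, enqueue
    D->C: in-degree(C)=1, level(C)>=1
  process B: level=1
    B->C: in-degree(C)=0, level(C)=2, enqueue
  process C: level=2
    C->A: in-degree(A)=0, level(A)=3, enqueue
  process A: level=3
All levels: A:3, B:1, C:2, D:0
max level = 3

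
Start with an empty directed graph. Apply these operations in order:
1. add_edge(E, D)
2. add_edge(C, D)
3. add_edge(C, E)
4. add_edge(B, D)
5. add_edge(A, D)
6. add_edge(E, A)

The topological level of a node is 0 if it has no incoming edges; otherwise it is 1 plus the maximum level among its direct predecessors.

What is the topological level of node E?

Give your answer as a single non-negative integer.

Op 1: add_edge(E, D). Edges now: 1
Op 2: add_edge(C, D). Edges now: 2
Op 3: add_edge(C, E). Edges now: 3
Op 4: add_edge(B, D). Edges now: 4
Op 5: add_edge(A, D). Edges now: 5
Op 6: add_edge(E, A). Edges now: 6
Compute levels (Kahn BFS):
  sources (in-degree 0): B, C
  process B: level=0
    B->D: in-degree(D)=3, level(D)>=1
  process C: level=0
    C->D: in-degree(D)=2, level(D)>=1
    C->E: in-degree(E)=0, level(E)=1, enqueue
  process E: level=1
    E->A: in-degree(A)=0, level(A)=2, enqueue
    E->D: in-degree(D)=1, level(D)>=2
  process A: level=2
    A->D: in-degree(D)=0, level(D)=3, enqueue
  process D: level=3
All levels: A:2, B:0, C:0, D:3, E:1
level(E) = 1

Answer: 1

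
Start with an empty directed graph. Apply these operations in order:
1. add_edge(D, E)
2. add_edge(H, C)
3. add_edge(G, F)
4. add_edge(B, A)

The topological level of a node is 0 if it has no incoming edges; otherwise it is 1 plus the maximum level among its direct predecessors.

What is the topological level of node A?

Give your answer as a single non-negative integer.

Op 1: add_edge(D, E). Edges now: 1
Op 2: add_edge(H, C). Edges now: 2
Op 3: add_edge(G, F). Edges now: 3
Op 4: add_edge(B, A). Edges now: 4
Compute levels (Kahn BFS):
  sources (in-degree 0): B, D, G, H
  process B: level=0
    B->A: in-degree(A)=0, level(A)=1, enqueue
  process D: level=0
    D->E: in-degree(E)=0, level(E)=1, enqueue
  process G: level=0
    G->F: in-degree(F)=0, level(F)=1, enqueue
  process H: level=0
    H->C: in-degree(C)=0, level(C)=1, enqueue
  process A: level=1
  process E: level=1
  process F: level=1
  process C: level=1
All levels: A:1, B:0, C:1, D:0, E:1, F:1, G:0, H:0
level(A) = 1

Answer: 1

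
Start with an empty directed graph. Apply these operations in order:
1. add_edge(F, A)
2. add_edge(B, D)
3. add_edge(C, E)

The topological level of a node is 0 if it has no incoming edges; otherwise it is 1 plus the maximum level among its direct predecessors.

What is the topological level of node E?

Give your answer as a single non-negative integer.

Answer: 1

Derivation:
Op 1: add_edge(F, A). Edges now: 1
Op 2: add_edge(B, D). Edges now: 2
Op 3: add_edge(C, E). Edges now: 3
Compute levels (Kahn BFS):
  sources (in-degree 0): B, C, F
  process B: level=0
    B->D: in-degree(D)=0, level(D)=1, enqueue
  process C: level=0
    C->E: in-degree(E)=0, level(E)=1, enqueue
  process F: level=0
    F->A: in-degree(A)=0, level(A)=1, enqueue
  process D: level=1
  process E: level=1
  process A: level=1
All levels: A:1, B:0, C:0, D:1, E:1, F:0
level(E) = 1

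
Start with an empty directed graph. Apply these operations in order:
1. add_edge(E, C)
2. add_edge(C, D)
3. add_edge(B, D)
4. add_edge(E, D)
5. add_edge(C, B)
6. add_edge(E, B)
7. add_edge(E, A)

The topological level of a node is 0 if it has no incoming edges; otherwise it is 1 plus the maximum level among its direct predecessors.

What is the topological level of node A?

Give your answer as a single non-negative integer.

Op 1: add_edge(E, C). Edges now: 1
Op 2: add_edge(C, D). Edges now: 2
Op 3: add_edge(B, D). Edges now: 3
Op 4: add_edge(E, D). Edges now: 4
Op 5: add_edge(C, B). Edges now: 5
Op 6: add_edge(E, B). Edges now: 6
Op 7: add_edge(E, A). Edges now: 7
Compute levels (Kahn BFS):
  sources (in-degree 0): E
  process E: level=0
    E->A: in-degree(A)=0, level(A)=1, enqueue
    E->B: in-degree(B)=1, level(B)>=1
    E->C: in-degree(C)=0, level(C)=1, enqueue
    E->D: in-degree(D)=2, level(D)>=1
  process A: level=1
  process C: level=1
    C->B: in-degree(B)=0, level(B)=2, enqueue
    C->D: in-degree(D)=1, level(D)>=2
  process B: level=2
    B->D: in-degree(D)=0, level(D)=3, enqueue
  process D: level=3
All levels: A:1, B:2, C:1, D:3, E:0
level(A) = 1

Answer: 1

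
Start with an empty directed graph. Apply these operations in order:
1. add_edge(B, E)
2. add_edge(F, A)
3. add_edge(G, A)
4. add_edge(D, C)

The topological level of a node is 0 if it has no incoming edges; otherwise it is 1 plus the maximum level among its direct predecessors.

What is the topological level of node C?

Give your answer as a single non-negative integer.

Answer: 1

Derivation:
Op 1: add_edge(B, E). Edges now: 1
Op 2: add_edge(F, A). Edges now: 2
Op 3: add_edge(G, A). Edges now: 3
Op 4: add_edge(D, C). Edges now: 4
Compute levels (Kahn BFS):
  sources (in-degree 0): B, D, F, G
  process B: level=0
    B->E: in-degree(E)=0, level(E)=1, enqueue
  process D: level=0
    D->C: in-degree(C)=0, level(C)=1, enqueue
  process F: level=0
    F->A: in-degree(A)=1, level(A)>=1
  process G: level=0
    G->A: in-degree(A)=0, level(A)=1, enqueue
  process E: level=1
  process C: level=1
  process A: level=1
All levels: A:1, B:0, C:1, D:0, E:1, F:0, G:0
level(C) = 1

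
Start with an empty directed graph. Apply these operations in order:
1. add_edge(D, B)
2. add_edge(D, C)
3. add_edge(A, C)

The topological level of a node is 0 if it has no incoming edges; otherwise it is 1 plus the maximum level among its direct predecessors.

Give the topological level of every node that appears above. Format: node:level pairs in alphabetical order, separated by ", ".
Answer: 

Answer: A:0, B:1, C:1, D:0

Derivation:
Op 1: add_edge(D, B). Edges now: 1
Op 2: add_edge(D, C). Edges now: 2
Op 3: add_edge(A, C). Edges now: 3
Compute levels (Kahn BFS):
  sources (in-degree 0): A, D
  process A: level=0
    A->C: in-degree(C)=1, level(C)>=1
  process D: level=0
    D->B: in-degree(B)=0, level(B)=1, enqueue
    D->C: in-degree(C)=0, level(C)=1, enqueue
  process B: level=1
  process C: level=1
All levels: A:0, B:1, C:1, D:0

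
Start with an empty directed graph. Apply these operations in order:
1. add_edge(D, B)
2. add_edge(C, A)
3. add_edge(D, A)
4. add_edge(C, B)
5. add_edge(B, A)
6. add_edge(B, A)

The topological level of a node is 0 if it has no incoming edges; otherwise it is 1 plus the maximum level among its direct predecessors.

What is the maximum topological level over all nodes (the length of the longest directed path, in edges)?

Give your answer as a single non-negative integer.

Answer: 2

Derivation:
Op 1: add_edge(D, B). Edges now: 1
Op 2: add_edge(C, A). Edges now: 2
Op 3: add_edge(D, A). Edges now: 3
Op 4: add_edge(C, B). Edges now: 4
Op 5: add_edge(B, A). Edges now: 5
Op 6: add_edge(B, A) (duplicate, no change). Edges now: 5
Compute levels (Kahn BFS):
  sources (in-degree 0): C, D
  process C: level=0
    C->A: in-degree(A)=2, level(A)>=1
    C->B: in-degree(B)=1, level(B)>=1
  process D: level=0
    D->A: in-degree(A)=1, level(A)>=1
    D->B: in-degree(B)=0, level(B)=1, enqueue
  process B: level=1
    B->A: in-degree(A)=0, level(A)=2, enqueue
  process A: level=2
All levels: A:2, B:1, C:0, D:0
max level = 2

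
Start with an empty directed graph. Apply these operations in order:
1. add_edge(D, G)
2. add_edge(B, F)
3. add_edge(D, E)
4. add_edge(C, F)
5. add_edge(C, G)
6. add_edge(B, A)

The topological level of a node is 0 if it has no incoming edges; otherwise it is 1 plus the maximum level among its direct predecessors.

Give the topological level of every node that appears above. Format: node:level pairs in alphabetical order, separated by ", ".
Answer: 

Op 1: add_edge(D, G). Edges now: 1
Op 2: add_edge(B, F). Edges now: 2
Op 3: add_edge(D, E). Edges now: 3
Op 4: add_edge(C, F). Edges now: 4
Op 5: add_edge(C, G). Edges now: 5
Op 6: add_edge(B, A). Edges now: 6
Compute levels (Kahn BFS):
  sources (in-degree 0): B, C, D
  process B: level=0
    B->A: in-degree(A)=0, level(A)=1, enqueue
    B->F: in-degree(F)=1, level(F)>=1
  process C: level=0
    C->F: in-degree(F)=0, level(F)=1, enqueue
    C->G: in-degree(G)=1, level(G)>=1
  process D: level=0
    D->E: in-degree(E)=0, level(E)=1, enqueue
    D->G: in-degree(G)=0, level(G)=1, enqueue
  process A: level=1
  process F: level=1
  process E: level=1
  process G: level=1
All levels: A:1, B:0, C:0, D:0, E:1, F:1, G:1

Answer: A:1, B:0, C:0, D:0, E:1, F:1, G:1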